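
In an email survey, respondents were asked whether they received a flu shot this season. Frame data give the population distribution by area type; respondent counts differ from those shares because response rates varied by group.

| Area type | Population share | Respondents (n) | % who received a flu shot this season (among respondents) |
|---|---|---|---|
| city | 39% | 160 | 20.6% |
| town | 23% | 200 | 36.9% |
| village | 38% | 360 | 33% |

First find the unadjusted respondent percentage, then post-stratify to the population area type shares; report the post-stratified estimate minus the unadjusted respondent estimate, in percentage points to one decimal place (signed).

-2.3 percentage points

Without adjustment, the pooled respondent share is:
  (160/720)×20.6 + (200/720)×36.9 + (360/720)×33 = 31.3278%
Post-stratified estimate weights by population shares:
  0.39×20.6 + 0.23×36.9 + 0.38×33 = 29.061%
Difference = 29.061 − 31.3278 = -2.2668 pp.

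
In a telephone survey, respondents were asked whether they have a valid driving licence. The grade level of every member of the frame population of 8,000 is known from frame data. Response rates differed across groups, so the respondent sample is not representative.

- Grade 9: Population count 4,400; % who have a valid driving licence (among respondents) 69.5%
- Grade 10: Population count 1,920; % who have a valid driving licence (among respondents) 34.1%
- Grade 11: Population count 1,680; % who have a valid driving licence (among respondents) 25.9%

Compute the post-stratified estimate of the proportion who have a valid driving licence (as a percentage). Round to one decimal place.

Weight each group's respondent value by its population share:
  Grade 9: (4,400/8,000) × 69.5 = 38.225
  Grade 10: (1,920/8,000) × 34.1 = 8.184
  Grade 11: (1,680/8,000) × 25.9 = 5.439
Post-stratified estimate = 51.848 → 51.8%.

51.8%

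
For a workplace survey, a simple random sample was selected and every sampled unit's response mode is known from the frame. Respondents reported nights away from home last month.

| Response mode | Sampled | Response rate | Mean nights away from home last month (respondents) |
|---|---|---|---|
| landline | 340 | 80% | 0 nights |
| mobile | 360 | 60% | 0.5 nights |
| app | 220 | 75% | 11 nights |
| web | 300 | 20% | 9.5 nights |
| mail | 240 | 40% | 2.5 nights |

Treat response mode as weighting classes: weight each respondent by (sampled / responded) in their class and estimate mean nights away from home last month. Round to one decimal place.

4.1

Each respondent's weight = sampled/responded in their class; summing within a class gives n_sampled, so:
  landline: 340 × 0 = 0
  mobile: 360 × 0.5 = 180
  app: 220 × 11 = 2420
  web: 300 × 9.5 = 2850
  mail: 240 × 2.5 = 600
Adjusted estimate = 6050 / 1,460 = 4.14384 → 4.1.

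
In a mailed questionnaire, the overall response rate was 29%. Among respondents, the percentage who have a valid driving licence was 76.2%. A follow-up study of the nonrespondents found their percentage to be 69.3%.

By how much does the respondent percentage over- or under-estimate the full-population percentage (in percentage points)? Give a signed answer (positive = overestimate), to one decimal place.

Nonresponse fraction = 1 − 0.29 = 0.71.
Bias = (nonresponse fraction) × (respondent percentage − nonrespondent percentage)
     = 0.71 × (76.2 − 69.3) = 0.71 × 6.9 = 4.899.

+4.9 percentage points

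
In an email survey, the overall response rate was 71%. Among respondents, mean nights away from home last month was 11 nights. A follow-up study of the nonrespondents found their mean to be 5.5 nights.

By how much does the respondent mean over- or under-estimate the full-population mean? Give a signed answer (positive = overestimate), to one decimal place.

+1.6

Nonresponse fraction = 1 − 0.71 = 0.29.
Bias = (nonresponse fraction) × (respondent mean − nonrespondent mean)
     = 0.29 × (11 − 5.5) = 0.29 × 5.5 = 1.595.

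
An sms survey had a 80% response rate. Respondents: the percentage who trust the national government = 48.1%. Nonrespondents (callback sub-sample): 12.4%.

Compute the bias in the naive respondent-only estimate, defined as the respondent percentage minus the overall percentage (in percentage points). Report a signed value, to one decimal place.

+7.1 percentage points

Nonresponse fraction = 1 − 0.8 = 0.2.
Bias = (nonresponse fraction) × (respondent percentage − nonrespondent percentage)
     = 0.2 × (48.1 − 12.4) = 0.2 × 35.7 = 7.14.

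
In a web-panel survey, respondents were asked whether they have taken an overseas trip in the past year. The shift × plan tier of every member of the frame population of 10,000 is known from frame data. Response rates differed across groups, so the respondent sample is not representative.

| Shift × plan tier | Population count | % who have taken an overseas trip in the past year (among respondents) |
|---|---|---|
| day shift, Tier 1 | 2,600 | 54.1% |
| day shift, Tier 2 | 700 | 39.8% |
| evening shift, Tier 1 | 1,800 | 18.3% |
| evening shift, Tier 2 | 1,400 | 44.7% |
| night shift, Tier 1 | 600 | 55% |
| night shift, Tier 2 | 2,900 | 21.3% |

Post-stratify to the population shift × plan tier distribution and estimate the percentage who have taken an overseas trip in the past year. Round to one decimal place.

Weight each group's respondent value by its population share:
  day shift, Tier 1: (2,600/10,000) × 54.1 = 14.066
  day shift, Tier 2: (700/10,000) × 39.8 = 2.786
  evening shift, Tier 1: (1,800/10,000) × 18.3 = 3.294
  evening shift, Tier 2: (1,400/10,000) × 44.7 = 6.258
  night shift, Tier 1: (600/10,000) × 55 = 3.3
  night shift, Tier 2: (2,900/10,000) × 21.3 = 6.177
Post-stratified estimate = 35.881 → 35.9%.

35.9%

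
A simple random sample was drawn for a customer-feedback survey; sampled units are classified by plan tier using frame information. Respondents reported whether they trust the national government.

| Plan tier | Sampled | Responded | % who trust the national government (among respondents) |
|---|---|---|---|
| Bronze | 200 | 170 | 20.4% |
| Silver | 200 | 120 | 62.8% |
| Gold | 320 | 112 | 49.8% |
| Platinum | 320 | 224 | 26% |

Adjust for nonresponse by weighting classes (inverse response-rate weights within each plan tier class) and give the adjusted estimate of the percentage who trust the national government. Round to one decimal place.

Response rates by class: Bronze 170/200 = 85%, Silver 120/200 = 60%, Gold 112/320 = 35%, Platinum 224/320 = 70%.
Weighting each respondent by the inverse class response rate inflates each class back to its sampled size, so the class weight is n_sampled:
  Bronze: 200 × 20.4 = 4080
  Silver: 200 × 62.8 = 12,560
  Gold: 320 × 49.8 = 15,936
  Platinum: 320 × 26 = 8320
Adjusted estimate = 40,896 / 1,040 = 39.3231 → 39.3%.

39.3%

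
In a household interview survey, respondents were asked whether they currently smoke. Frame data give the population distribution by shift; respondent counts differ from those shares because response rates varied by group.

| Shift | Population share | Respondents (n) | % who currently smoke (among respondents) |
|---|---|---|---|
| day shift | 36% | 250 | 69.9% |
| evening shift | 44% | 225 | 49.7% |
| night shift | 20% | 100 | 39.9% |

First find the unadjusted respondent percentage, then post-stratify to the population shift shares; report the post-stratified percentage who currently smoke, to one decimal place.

Unadjusted (pooled respondent) estimate weights by respondent counts:
  (250/575)×69.9 + (225/575)×49.7 + (100/575)×39.9 = 56.7783%
Post-stratifying to population shares instead:
  0.36×69.9 + 0.44×49.7 + 0.2×39.9 = 55.012%

55.0%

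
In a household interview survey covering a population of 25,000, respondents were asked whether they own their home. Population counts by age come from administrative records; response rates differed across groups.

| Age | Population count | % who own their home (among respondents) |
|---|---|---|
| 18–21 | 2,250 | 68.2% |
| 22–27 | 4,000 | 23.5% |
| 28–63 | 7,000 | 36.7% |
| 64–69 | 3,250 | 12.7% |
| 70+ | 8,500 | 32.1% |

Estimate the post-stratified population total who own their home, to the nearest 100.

Estimated count per cell = population count × respondent percentage:
  18–21: 2,250 × 68.2% = 1534.5
  22–27: 4,000 × 23.5% = 940
  28–63: 7,000 × 36.7% = 2569
  64–69: 3,250 × 12.7% = 412.75
  70+: 8,500 × 32.1% = 2728.5
Estimated total = 8184.75 → 8,200.

8,200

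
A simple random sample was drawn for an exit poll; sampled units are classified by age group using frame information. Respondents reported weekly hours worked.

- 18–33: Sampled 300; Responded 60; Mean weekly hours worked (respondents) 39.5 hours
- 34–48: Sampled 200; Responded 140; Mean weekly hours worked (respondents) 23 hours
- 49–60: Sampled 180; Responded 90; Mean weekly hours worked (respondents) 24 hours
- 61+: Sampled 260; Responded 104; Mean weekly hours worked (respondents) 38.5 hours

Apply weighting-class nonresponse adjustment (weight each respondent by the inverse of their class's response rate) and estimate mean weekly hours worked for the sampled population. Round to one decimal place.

Response rates by class: 18–33 60/300 = 20%, 34–48 140/200 = 70%, 49–60 90/180 = 50%, 61+ 104/260 = 40%.
Inverse-response-rate weighting restores each class to its sampled count, so class totals weight by n_sampled:
  18–33: 300 × 39.5 = 11,850
  34–48: 200 × 23 = 4600
  49–60: 180 × 24 = 4320
  61+: 260 × 38.5 = 10,010
Adjusted estimate = 30,780 / 940 = 32.7447 → 32.7.

32.7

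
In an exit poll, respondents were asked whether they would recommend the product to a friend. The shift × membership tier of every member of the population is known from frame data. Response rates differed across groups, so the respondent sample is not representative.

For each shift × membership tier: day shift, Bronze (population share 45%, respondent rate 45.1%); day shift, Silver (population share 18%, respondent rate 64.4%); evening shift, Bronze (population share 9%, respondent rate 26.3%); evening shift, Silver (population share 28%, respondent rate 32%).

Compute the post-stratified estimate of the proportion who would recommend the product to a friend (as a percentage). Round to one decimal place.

43.2%

Post-stratification weights by population share, not respondent share:
  day shift, Bronze: 0.45 × 45.1 = 20.295
  day shift, Silver: 0.18 × 64.4 = 11.592
  evening shift, Bronze: 0.09 × 26.3 = 2.367
  evening shift, Silver: 0.28 × 32 = 8.96
Post-stratified estimate = 43.214 → 43.2%.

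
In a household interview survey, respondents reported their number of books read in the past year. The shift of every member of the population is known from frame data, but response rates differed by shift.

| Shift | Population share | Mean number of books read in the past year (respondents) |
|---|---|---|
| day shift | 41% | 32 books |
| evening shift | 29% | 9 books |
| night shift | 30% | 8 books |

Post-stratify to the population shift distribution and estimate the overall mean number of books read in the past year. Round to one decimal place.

18.1

Post-stratification weights by population share, not respondent share:
  day shift: 0.41 × 32 = 13.12
  evening shift: 0.29 × 9 = 2.61
  night shift: 0.3 × 8 = 2.4
Post-stratified estimate = 18.13 → 18.1.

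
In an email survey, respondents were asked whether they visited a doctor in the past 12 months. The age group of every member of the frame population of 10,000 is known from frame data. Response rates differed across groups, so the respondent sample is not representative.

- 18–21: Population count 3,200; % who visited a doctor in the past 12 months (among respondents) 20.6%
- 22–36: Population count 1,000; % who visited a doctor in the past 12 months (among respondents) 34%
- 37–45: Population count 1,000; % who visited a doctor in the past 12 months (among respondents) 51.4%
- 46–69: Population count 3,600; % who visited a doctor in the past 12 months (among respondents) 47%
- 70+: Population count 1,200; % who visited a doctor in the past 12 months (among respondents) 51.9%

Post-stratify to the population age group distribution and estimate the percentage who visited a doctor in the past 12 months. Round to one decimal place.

Weight each group's respondent value by its population share:
  18–21: (3,200/10,000) × 20.6 = 6.592
  22–36: (1,000/10,000) × 34 = 3.4
  37–45: (1,000/10,000) × 51.4 = 5.14
  46–69: (3,600/10,000) × 47 = 16.92
  70+: (1,200/10,000) × 51.9 = 6.228
Post-stratified estimate = 38.28 → 38.3%.

38.3%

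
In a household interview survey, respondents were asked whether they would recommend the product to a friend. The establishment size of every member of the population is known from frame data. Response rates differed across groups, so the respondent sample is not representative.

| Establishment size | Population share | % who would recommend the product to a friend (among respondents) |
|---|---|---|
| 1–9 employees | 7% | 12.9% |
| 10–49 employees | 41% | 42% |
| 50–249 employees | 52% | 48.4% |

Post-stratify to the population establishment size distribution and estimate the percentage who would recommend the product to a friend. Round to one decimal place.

Post-stratification weights by population share, not respondent share:
  1–9 employees: 0.07 × 12.9 = 0.903
  10–49 employees: 0.41 × 42 = 17.22
  50–249 employees: 0.52 × 48.4 = 25.168
Post-stratified estimate = 43.291 → 43.3%.

43.3%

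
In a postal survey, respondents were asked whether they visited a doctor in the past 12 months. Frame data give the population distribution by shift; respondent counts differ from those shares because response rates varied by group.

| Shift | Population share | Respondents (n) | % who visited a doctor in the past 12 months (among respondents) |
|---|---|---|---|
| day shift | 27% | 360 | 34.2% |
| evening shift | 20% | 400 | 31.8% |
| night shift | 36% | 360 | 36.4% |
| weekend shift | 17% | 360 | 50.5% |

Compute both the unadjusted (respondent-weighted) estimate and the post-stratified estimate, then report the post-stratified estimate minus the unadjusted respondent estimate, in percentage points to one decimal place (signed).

-0.8 percentage points

Unadjusted (pooled respondent) estimate weights by respondent counts:
  (360/1480)×34.2 + (400/1480)×31.8 + (360/1480)×36.4 + (360/1480)×50.5 = 38.0514%
Reweighting by population shift shares:
  0.27×34.2 + 0.2×31.8 + 0.36×36.4 + 0.17×50.5 = 37.283%
Difference = 37.283 − 38.0514 = -0.7684 pp.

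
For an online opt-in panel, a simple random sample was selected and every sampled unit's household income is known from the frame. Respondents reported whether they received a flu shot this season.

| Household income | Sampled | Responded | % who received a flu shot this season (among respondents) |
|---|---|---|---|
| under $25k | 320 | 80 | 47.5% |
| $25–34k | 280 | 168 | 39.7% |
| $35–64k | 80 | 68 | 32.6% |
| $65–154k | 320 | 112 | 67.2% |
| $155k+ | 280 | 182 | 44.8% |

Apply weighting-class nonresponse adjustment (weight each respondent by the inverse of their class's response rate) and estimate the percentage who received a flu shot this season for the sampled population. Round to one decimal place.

49.2%

Response rates by class: under $25k 80/320 = 25%, $25–34k 168/280 = 60%, $35–64k 68/80 = 85%, $65–154k 112/320 = 35%, $155k+ 182/280 = 65%.
Weighting each respondent by the inverse class response rate inflates each class back to its sampled size, so the class weight is n_sampled:
  under $25k: 320 × 47.5 = 15,200
  $25–34k: 280 × 39.7 = 11,116
  $35–64k: 80 × 32.6 = 2608
  $65–154k: 320 × 67.2 = 21,504
  $155k+: 280 × 44.8 = 12,544
Adjusted estimate = 62,972 / 1,280 = 49.1969 → 49.2%.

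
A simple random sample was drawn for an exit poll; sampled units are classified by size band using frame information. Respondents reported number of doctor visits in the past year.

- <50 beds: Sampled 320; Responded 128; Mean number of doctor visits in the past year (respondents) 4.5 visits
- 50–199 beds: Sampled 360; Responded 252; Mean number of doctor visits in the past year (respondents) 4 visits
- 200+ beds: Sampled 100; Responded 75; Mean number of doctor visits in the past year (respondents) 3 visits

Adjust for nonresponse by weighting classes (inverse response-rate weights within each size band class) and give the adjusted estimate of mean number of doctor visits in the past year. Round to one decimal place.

Response rates by class: <50 beds 128/320 = 40%, 50–199 beds 252/360 = 70%, 200+ beds 75/100 = 75%.
Each respondent's weight = sampled/responded in their class; summing within a class gives n_sampled, so:
  <50 beds: 320 × 4.5 = 1440
  50–199 beds: 360 × 4 = 1440
  200+ beds: 100 × 3 = 300
Adjusted estimate = 3180 / 780 = 4.07692 → 4.1.

4.1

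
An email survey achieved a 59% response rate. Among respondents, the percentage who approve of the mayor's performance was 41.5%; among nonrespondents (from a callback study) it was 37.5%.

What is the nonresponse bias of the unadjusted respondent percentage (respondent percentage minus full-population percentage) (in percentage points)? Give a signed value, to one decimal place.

+1.6 percentage points

Nonresponse fraction = 1 − 0.59 = 0.41.
Bias = (nonresponse fraction) × (respondent percentage − nonrespondent percentage)
     = 0.41 × (41.5 − 37.5) = 0.41 × 4 = 1.64.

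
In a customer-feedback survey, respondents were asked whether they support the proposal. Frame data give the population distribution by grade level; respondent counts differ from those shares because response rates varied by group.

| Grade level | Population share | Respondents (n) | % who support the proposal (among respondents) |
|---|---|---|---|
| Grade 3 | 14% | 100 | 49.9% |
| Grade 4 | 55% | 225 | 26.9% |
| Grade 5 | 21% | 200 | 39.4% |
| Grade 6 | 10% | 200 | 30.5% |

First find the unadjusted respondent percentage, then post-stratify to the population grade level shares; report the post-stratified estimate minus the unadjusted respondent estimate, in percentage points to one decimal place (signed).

-1.4 percentage points

Unadjusted (pooled respondent) estimate weights by respondent counts:
  (100/725)×49.9 + (225/725)×26.9 + (200/725)×39.4 + (200/725)×30.5 = 34.5138%
Post-stratified estimate weights by population shares:
  0.14×49.9 + 0.55×26.9 + 0.21×39.4 + 0.1×30.5 = 33.105%
Difference = 33.105 − 34.5138 = -1.4088 pp.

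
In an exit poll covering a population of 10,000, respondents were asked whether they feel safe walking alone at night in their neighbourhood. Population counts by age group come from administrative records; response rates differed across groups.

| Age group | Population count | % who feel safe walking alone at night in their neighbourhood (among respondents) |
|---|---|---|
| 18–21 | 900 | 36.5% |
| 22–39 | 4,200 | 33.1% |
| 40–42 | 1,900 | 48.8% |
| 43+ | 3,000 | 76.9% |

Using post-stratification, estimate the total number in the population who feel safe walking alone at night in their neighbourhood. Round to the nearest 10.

4,950

Apply each group's respondent rate to its population count:
  18–21: 900 × 36.5% = 328.5
  22–39: 4,200 × 33.1% = 1390.2
  40–42: 1,900 × 48.8% = 927.2
  43+: 3,000 × 76.9% = 2307
Estimated total = 4952.9 → 4,950.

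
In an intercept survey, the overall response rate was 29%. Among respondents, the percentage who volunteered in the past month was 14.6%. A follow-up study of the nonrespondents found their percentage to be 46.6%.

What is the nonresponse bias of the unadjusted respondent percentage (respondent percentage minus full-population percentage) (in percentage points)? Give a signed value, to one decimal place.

Nonresponse fraction = 1 − 0.29 = 0.71.
Bias = (nonresponse fraction) × (respondent percentage − nonrespondent percentage)
     = 0.71 × (14.6 − 46.6) = 0.71 × -32 = -22.72.

-22.7 percentage points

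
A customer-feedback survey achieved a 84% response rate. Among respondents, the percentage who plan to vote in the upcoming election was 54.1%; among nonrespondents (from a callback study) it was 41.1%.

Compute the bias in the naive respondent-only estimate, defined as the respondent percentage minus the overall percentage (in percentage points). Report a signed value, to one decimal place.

Nonresponse fraction = 1 − 0.84 = 0.16.
Bias = (nonresponse fraction) × (respondent percentage − nonrespondent percentage)
     = 0.16 × (54.1 − 41.1) = 0.16 × 13 = 2.08.

+2.1 percentage points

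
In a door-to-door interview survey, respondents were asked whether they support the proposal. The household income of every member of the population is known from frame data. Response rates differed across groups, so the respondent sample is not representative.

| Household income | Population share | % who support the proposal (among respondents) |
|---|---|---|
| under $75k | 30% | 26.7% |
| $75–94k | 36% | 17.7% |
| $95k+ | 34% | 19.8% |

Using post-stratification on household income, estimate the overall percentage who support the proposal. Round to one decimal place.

Weight each group's respondent value by its population share:
  under $75k: 0.3 × 26.7 = 8.01
  $75–94k: 0.36 × 17.7 = 6.372
  $95k+: 0.34 × 19.8 = 6.732
Post-stratified estimate = 21.114 → 21.1%.

21.1%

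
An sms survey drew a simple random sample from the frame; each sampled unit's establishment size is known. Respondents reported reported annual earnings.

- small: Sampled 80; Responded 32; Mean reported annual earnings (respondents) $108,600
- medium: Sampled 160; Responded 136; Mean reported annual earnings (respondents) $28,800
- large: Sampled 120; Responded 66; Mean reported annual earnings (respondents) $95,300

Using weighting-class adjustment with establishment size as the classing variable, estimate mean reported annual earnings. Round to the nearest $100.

$68,700

Response rates by class: small 32/80 = 40%, medium 136/160 = 85%, large 66/120 = 55%.
With weight = n_sampled/n_responded per class, the weighted class total is n_sampled:
  small: 80 × 108,600 = 8,688,000
  medium: 160 × 28,800 = 4,608,000
  large: 120 × 95,300 = 11,436,000
Adjusted estimate = 24,732,000 / 360 = 68,700 → $68,700.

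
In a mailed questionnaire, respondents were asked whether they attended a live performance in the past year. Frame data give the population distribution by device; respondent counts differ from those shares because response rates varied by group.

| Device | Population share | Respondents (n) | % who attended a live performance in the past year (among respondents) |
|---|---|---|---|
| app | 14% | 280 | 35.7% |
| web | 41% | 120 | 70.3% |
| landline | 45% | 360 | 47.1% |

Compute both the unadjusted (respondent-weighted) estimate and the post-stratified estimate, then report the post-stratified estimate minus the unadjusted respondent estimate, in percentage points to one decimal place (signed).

+8.5 percentage points

Unadjusted (pooled respondent) estimate weights by respondent counts:
  (280/760)×35.7 + (120/760)×70.3 + (360/760)×47.1 = 46.5632%
Post-stratified estimate weights by population shares:
  0.14×35.7 + 0.41×70.3 + 0.45×47.1 = 55.016%
Difference = 55.016 − 46.5632 = 8.4528 pp.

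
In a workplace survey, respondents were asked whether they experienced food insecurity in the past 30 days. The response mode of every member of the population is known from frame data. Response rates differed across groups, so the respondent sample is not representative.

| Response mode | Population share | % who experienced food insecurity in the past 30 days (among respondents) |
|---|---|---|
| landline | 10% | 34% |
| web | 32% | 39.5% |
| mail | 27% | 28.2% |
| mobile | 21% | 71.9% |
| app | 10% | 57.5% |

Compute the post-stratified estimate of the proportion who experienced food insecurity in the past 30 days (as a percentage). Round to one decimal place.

Reweight to the known response mode distribution:
  landline: 0.1 × 34 = 3.4
  web: 0.32 × 39.5 = 12.64
  mail: 0.27 × 28.2 = 7.614
  mobile: 0.21 × 71.9 = 15.099
  app: 0.1 × 57.5 = 5.75
Post-stratified estimate = 44.503 → 44.5%.

44.5%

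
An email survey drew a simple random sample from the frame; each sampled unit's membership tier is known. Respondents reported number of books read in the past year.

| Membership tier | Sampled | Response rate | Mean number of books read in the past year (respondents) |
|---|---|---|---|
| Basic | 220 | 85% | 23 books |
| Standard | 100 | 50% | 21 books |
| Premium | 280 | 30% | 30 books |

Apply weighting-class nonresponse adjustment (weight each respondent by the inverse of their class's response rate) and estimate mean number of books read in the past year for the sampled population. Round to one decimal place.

25.9

Inverse-response-rate weighting restores each class to its sampled count, so class totals weight by n_sampled:
  Basic: 220 × 23 = 5060
  Standard: 100 × 21 = 2100
  Premium: 280 × 30 = 8400
Adjusted estimate = 15,560 / 600 = 25.9333 → 25.9.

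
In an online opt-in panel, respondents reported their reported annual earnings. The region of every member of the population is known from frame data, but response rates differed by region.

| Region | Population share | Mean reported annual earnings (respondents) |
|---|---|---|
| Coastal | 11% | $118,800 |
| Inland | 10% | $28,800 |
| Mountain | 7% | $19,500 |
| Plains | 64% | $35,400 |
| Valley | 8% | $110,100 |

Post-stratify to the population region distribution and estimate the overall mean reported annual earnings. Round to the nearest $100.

Each cell contributes population-share × respondent value:
  Coastal: 0.11 × 118,800 = 13,068
  Inland: 0.1 × 28,800 = 2880
  Mountain: 0.07 × 19,500 = 1365
  Plains: 0.64 × 35,400 = 22,656
  Valley: 0.08 × 110,100 = 8808
Post-stratified estimate = 48,777 → $48,800.

$48,800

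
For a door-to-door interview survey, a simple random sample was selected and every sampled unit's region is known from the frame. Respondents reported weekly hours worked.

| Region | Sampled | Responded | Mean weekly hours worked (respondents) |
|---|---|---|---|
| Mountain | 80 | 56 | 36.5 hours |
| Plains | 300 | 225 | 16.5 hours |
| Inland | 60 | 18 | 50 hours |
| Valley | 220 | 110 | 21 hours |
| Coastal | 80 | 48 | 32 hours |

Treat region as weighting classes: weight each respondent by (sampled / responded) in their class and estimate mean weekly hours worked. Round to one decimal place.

Class response rates: Mountain 56/80 = 70%, Plains 225/300 = 75%, Inland 18/60 = 30%, Valley 110/220 = 50%, Coastal 48/80 = 60%.
Inverse-response-rate weighting restores each class to its sampled count, so class totals weight by n_sampled:
  Mountain: 80 × 36.5 = 2920
  Plains: 300 × 16.5 = 4950
  Inland: 60 × 50 = 3000
  Valley: 220 × 21 = 4620
  Coastal: 80 × 32 = 2560
Adjusted estimate = 18,050 / 740 = 24.3919 → 24.4.

24.4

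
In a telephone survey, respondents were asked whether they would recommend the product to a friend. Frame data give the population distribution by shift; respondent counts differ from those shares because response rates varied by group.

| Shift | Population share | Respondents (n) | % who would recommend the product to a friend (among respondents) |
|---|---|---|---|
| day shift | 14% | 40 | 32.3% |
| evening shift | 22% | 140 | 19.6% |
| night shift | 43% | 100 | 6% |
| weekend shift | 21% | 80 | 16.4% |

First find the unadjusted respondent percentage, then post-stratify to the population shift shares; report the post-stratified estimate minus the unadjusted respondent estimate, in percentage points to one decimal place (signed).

Without adjustment, the pooled respondent share is:
  (40/360)×32.3 + (140/360)×19.6 + (100/360)×6 + (80/360)×16.4 = 16.5222%
Post-stratifying to population shares instead:
  0.14×32.3 + 0.22×19.6 + 0.43×6 + 0.21×16.4 = 14.858%
Difference = 14.858 − 16.5222 = -1.6642 pp.

-1.7 percentage points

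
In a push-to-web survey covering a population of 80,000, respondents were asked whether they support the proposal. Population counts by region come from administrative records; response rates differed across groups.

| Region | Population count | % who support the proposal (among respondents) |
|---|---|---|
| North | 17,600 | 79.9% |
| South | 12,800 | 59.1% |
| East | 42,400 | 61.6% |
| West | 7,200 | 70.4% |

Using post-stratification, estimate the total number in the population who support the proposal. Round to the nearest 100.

Apply each group's respondent rate to its population count:
  North: 17,600 × 79.9% = 14062.4
  South: 12,800 × 59.1% = 7564.8
  East: 42,400 × 61.6% = 26118.4
  West: 7,200 × 70.4% = 5068.8
Estimated total = 52814.4 → 52,800.

52,800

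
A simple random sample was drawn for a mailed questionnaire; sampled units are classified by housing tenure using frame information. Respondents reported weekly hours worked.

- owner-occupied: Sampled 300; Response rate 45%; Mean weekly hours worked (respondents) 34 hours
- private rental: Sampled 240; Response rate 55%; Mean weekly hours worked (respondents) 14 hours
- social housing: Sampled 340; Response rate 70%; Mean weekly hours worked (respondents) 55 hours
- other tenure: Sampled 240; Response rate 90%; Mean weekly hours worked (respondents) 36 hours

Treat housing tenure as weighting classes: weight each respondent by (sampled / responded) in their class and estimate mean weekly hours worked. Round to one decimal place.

Inverse-response-rate weighting restores each class to its sampled count, so class totals weight by n_sampled:
  owner-occupied: 300 × 34 = 10,200
  private rental: 240 × 14 = 3360
  social housing: 340 × 55 = 18,700
  other tenure: 240 × 36 = 8640
Adjusted estimate = 40,900 / 1,120 = 36.5179 → 36.5.

36.5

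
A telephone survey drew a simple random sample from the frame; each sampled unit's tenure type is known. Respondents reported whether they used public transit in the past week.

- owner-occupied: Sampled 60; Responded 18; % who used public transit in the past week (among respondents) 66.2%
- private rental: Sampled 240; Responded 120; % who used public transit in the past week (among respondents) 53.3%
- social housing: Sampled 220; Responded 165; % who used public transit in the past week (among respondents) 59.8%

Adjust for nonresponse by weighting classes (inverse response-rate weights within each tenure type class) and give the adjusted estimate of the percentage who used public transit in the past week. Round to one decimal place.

57.5%

Response rates by class: owner-occupied 18/60 = 30%, private rental 120/240 = 50%, social housing 165/220 = 75%.
Weighting each respondent by the inverse class response rate inflates each class back to its sampled size, so the class weight is n_sampled:
  owner-occupied: 60 × 66.2 = 3972
  private rental: 240 × 53.3 = 12,792
  social housing: 220 × 59.8 = 13,156
Adjusted estimate = 29,920 / 520 = 57.5385 → 57.5%.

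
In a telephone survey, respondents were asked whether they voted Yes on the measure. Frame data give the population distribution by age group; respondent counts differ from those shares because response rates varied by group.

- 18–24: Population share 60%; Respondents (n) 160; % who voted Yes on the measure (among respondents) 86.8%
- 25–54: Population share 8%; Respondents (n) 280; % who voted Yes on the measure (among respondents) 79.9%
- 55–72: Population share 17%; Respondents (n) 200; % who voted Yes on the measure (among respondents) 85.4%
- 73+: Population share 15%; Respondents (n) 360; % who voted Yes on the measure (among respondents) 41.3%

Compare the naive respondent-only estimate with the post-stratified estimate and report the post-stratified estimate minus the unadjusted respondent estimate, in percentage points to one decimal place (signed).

Naive respondent-only estimate (weights = respondent counts):
  (160/1000)×86.8 + (280/1000)×79.9 + (200/1000)×85.4 + (360/1000)×41.3 = 68.208%
Post-stratified estimate weights by population shares:
  0.6×86.8 + 0.08×79.9 + 0.17×85.4 + 0.15×41.3 = 79.185%
Difference = 79.185 − 68.208 = 10.977 pp.

+11.0 percentage points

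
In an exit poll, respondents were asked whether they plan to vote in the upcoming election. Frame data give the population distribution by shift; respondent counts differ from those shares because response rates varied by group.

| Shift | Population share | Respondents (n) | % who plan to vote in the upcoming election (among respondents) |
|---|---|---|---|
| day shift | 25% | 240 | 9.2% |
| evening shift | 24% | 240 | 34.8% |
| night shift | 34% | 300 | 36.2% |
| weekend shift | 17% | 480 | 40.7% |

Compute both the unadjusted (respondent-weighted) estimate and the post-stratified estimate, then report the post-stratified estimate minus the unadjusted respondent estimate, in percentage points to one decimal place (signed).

-2.6 percentage points

Without adjustment, the pooled respondent share is:
  (240/1260)×9.2 + (240/1260)×34.8 + (300/1260)×36.2 + (480/1260)×40.7 = 32.5048%
Post-stratifying to population shares instead:
  0.25×9.2 + 0.24×34.8 + 0.34×36.2 + 0.17×40.7 = 29.879%
Difference = 29.879 − 32.5048 = -2.6258 pp.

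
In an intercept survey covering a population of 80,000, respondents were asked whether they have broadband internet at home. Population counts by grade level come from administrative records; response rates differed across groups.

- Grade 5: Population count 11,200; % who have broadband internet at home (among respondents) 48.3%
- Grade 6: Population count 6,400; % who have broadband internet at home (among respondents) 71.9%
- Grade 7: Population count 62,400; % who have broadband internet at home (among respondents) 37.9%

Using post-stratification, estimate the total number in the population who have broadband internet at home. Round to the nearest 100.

33,700

Each cell contributes its population count × the respondent rate:
  Grade 5: 11,200 × 48.3% = 5409.6
  Grade 6: 6,400 × 71.9% = 4601.6
  Grade 7: 62,400 × 37.9% = 23649.6
Estimated total = 33660.8 → 33,700.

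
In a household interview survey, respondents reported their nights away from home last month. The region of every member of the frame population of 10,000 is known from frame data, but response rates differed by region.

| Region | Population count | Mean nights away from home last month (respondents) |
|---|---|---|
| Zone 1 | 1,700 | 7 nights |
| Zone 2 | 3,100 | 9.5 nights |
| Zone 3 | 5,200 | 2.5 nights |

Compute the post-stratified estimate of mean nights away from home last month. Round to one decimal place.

5.4

Reweight to the known region distribution:
  Zone 1: (1,700/10,000) × 7 = 1.19
  Zone 2: (3,100/10,000) × 9.5 = 2.945
  Zone 3: (5,200/10,000) × 2.5 = 1.3
Post-stratified estimate = 5.435 → 5.4.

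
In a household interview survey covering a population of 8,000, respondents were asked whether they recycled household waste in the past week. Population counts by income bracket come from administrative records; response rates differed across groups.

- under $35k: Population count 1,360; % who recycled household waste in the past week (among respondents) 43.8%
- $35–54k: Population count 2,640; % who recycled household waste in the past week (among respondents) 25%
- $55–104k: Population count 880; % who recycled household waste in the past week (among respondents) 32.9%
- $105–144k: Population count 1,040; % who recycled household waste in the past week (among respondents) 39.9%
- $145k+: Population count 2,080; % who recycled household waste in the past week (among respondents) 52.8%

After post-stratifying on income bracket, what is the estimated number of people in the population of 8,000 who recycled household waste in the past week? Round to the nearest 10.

3,060

Estimated count per cell = population count × respondent percentage:
  under $35k: 1,360 × 43.8% = 595.68
  $35–54k: 2,640 × 25% = 660
  $55–104k: 880 × 32.9% = 289.52
  $105–144k: 1,040 × 39.9% = 414.96
  $145k+: 2,080 × 52.8% = 1098.24
Estimated total = 3058.4 → 3,060.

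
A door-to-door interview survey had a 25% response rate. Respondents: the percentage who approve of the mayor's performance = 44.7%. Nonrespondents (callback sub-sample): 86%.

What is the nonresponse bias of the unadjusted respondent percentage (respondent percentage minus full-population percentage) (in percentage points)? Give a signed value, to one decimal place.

-31.0 percentage points

Nonresponse fraction = 1 − 0.25 = 0.75.
Bias = (nonresponse fraction) × (respondent percentage − nonrespondent percentage)
     = 0.75 × (44.7 − 86) = 0.75 × -41.3 = -30.975.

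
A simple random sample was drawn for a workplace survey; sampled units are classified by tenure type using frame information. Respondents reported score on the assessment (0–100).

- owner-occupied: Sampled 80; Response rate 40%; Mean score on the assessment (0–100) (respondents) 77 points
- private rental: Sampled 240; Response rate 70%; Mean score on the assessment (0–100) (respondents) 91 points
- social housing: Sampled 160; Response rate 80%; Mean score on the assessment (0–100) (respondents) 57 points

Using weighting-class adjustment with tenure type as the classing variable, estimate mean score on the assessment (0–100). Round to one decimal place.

77.3

With weight = n_sampled/n_responded per class, the weighted class total is n_sampled:
  owner-occupied: 80 × 77 = 6160
  private rental: 240 × 91 = 21,840
  social housing: 160 × 57 = 9120
Adjusted estimate = 37,120 / 480 = 77.3333 → 77.3.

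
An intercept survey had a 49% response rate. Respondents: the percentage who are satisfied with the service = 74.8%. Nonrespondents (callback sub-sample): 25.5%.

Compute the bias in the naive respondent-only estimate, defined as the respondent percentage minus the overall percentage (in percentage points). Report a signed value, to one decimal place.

Nonresponse fraction = 1 − 0.49 = 0.51.
Bias = (nonresponse fraction) × (respondent percentage − nonrespondent percentage)
     = 0.51 × (74.8 − 25.5) = 0.51 × 49.3 = 25.143.

+25.1 percentage points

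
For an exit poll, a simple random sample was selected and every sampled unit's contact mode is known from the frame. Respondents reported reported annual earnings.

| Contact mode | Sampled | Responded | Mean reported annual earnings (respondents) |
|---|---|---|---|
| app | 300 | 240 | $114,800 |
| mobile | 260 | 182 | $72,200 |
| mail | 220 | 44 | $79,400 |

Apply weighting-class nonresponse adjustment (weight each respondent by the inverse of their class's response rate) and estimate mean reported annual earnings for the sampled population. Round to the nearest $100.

$90,600

Response rates by class: app 240/300 = 80%, mobile 182/260 = 70%, mail 44/220 = 20%.
With weight = n_sampled/n_responded per class, the weighted class total is n_sampled:
  app: 300 × 114,800 = 34,440,000
  mobile: 260 × 72,200 = 18,772,000
  mail: 220 × 79,400 = 17,468,000
Adjusted estimate = 70,680,000 / 780 = 90615.4 → $90,600.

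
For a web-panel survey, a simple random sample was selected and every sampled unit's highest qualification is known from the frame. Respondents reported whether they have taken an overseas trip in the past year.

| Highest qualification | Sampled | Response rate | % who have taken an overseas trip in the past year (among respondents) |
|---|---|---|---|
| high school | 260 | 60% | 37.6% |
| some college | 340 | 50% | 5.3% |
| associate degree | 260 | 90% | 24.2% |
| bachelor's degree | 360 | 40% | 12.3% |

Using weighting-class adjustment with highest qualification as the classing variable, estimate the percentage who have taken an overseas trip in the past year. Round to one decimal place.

With weight = n_sampled/n_responded per class, the weighted class total is n_sampled:
  high school: 260 × 37.6 = 9776
  some college: 340 × 5.3 = 1802
  associate degree: 260 × 24.2 = 6292
  bachelor's degree: 360 × 12.3 = 4428
Adjusted estimate = 22,298 / 1,220 = 18.277 → 18.3%.

18.3%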